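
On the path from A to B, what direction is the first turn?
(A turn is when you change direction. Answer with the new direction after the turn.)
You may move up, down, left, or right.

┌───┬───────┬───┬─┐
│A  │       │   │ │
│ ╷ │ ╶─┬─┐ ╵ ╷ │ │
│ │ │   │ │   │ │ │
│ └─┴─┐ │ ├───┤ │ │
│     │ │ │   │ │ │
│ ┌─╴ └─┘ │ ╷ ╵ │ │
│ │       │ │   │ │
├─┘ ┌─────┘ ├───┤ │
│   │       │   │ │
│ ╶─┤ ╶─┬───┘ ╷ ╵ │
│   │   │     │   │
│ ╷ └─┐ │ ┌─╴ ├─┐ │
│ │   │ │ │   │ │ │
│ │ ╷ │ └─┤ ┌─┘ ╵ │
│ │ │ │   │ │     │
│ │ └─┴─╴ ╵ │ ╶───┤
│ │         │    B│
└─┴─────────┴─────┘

Directions: down, down, right, right, down, left, down, left, down, right, down, down, down, right, right, right, right, up, up, right, up, up, right, down, right, down, down, left, left, down, right, right
First turn direction: right

Solution:

┌───┬───────┬───┬─┐
│A  │       │   │ │
│ ╷ │ ╶─┬─┐ ╵ ╷ │ │
│↓│ │   │ │   │ │ │
│ └─┴─┐ │ ├───┤ │ │
│↳ → ↓│ │ │   │ │ │
│ ┌─╴ └─┘ │ ╷ ╵ │ │
│ │↓ ↲    │ │   │ │
├─┘ ┌─────┘ ├───┤ │
│↓ ↲│       │↱ ↓│ │
│ ╶─┤ ╶─┬───┘ ╷ ╵ │
│↳ ↓│   │    ↑│↳ ↓│
│ ╷ └─┐ │ ┌─╴ ├─┐ │
│ │↓  │ │ │↱ ↑│ │↓│
│ │ ╷ │ └─┤ ┌─┘ ╵ │
│ │↓│ │   │↑│↓ ← ↲│
│ │ └─┴─╴ ╵ │ ╶───┤
│ │↳ → → → ↑│↳ → B│
└─┴─────────┴─────┘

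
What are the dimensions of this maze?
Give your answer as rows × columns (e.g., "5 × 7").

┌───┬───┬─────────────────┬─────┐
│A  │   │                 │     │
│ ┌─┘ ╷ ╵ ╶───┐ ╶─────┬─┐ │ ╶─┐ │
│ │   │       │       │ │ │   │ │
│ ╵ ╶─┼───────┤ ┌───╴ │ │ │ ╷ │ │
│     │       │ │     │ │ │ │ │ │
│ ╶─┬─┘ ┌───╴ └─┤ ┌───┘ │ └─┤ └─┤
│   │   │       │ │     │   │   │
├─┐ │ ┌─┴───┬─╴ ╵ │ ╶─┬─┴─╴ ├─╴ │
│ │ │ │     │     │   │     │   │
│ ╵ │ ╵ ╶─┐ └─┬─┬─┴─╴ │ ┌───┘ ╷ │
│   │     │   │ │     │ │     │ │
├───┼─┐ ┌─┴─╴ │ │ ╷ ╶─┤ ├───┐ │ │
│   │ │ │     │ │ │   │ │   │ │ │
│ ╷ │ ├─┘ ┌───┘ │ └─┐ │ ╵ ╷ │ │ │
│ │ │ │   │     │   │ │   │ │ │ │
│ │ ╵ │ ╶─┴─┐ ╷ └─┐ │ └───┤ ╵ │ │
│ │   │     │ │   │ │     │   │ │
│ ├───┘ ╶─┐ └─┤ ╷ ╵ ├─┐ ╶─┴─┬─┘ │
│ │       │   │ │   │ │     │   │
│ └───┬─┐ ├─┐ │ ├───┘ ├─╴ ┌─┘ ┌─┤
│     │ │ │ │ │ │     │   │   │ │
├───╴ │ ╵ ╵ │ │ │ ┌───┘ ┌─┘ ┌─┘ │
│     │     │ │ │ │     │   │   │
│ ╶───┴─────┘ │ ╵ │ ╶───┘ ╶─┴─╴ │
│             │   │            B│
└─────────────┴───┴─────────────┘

Counting the maze dimensions:
Rows (vertical): 13
Columns (horizontal): 16
Dimensions: 13 × 16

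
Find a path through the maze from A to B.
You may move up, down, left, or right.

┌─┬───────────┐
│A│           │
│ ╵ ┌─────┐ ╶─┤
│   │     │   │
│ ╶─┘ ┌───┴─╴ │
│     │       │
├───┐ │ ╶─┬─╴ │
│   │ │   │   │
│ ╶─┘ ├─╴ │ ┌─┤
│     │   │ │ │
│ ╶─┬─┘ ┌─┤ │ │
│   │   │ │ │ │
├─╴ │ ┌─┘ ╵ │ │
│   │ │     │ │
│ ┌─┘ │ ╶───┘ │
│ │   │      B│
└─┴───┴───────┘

Finding the shortest path through the maze:
Path length: 21 steps
Directions: down → right → up → right → right → right → right → down → right → down → down → left → down → down → down → left → left → down → right → right → right

Solution:

┌─┬───────────┐
│A│↱ → → → ↓  │
│ ╵ ┌─────┐ ╶─┤
│↳ ↑│     │↳ ↓│
│ ╶─┘ ┌───┴─╴ │
│     │      ↓│
├───┐ │ ╶─┬─╴ │
│   │ │   │↓ ↲│
│ ╶─┘ ├─╴ │ ┌─┤
│     │   │↓│ │
│ ╶─┬─┘ ┌─┤ │ │
│   │   │ │↓│ │
├─╴ │ ┌─┘ ╵ │ │
│   │ │↓ ← ↲│ │
│ ┌─┘ │ ╶───┘ │
│ │   │↳ → → B│
└─┴───┴───────┘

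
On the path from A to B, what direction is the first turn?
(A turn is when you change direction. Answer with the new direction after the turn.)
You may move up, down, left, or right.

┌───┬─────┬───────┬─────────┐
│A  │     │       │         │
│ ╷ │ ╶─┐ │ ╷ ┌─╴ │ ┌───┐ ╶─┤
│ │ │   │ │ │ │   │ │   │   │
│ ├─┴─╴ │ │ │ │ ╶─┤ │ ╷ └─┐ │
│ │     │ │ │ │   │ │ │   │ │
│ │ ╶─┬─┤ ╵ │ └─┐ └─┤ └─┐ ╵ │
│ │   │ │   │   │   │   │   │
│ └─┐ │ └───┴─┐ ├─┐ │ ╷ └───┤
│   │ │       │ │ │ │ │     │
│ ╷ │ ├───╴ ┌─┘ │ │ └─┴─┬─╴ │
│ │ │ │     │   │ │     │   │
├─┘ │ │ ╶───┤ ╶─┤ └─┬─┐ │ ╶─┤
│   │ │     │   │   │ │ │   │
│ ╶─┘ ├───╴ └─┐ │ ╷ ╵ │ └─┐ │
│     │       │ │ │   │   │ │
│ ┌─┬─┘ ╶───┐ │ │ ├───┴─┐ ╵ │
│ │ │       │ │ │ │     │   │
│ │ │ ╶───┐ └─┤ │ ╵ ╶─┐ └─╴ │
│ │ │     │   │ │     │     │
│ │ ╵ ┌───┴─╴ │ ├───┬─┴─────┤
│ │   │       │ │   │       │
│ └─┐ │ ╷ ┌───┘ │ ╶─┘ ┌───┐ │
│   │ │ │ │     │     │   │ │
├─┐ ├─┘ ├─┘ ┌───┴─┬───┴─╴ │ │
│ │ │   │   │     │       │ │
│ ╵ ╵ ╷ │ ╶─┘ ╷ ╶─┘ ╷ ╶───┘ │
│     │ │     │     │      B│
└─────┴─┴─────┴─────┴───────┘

Directions: down, down, down, down, right, down, down, left, down, right, right, up, up, up, up, left, up, right, right, up, left, up, right, right, down, down, down, right, up, up, up, right, down, down, down, right, down, down, left, down, right, down, down, down, down, down, left, left, down, left, down, right, right, up, right, down, right, right, up, right, down, right, right, right
First turn direction: right

Solution:

┌───┬─────┬───────┬─────────┐
│A  │↱ → ↓│↱ ↓    │         │
│ ╷ │ ╶─┐ │ ╷ ┌─╴ │ ┌───┐ ╶─┤
│↓│ │↑ ↰│↓│↑│↓│   │ │   │   │
│ ├─┴─╴ │ │ │ │ ╶─┤ │ ╷ └─┐ │
│↓│↱ → ↑│↓│↑│↓│   │ │ │   │ │
│ │ ╶─┬─┤ ╵ │ └─┐ └─┤ └─┐ ╵ │
│↓│↑ ↰│ │↳ ↑│↳ ↓│   │   │   │
│ └─┐ │ └───┴─┐ ├─┐ │ ╷ └───┤
│↳ ↓│↑│       │↓│ │ │ │     │
│ ╷ │ ├───╴ ┌─┘ │ │ └─┴─┬─╴ │
│ │↓│↑│     │↓ ↲│ │     │   │
├─┘ │ │ ╶───┤ ╶─┤ └─┬─┐ │ ╶─┤
│↓ ↲│↑│     │↳ ↓│   │ │ │   │
│ ╶─┘ ├───╴ └─┐ │ ╷ ╵ │ └─┐ │
│↳ → ↑│       │↓│ │   │   │ │
│ ┌─┬─┘ ╶───┐ │ │ ├───┴─┐ ╵ │
│ │ │       │ │↓│ │     │   │
│ │ │ ╶───┐ └─┤ │ ╵ ╶─┐ └─╴ │
│ │ │     │   │↓│     │     │
│ │ ╵ ┌───┴─╴ │ ├───┬─┴─────┤
│ │   │       │↓│   │       │
│ └─┐ │ ╷ ┌───┘ │ ╶─┘ ┌───┐ │
│   │ │ │ │↓ ← ↲│     │   │ │
├─┐ ├─┘ ├─┘ ┌───┴─┬───┴─╴ │ │
│ │ │   │↓ ↲│↱ ↓  │↱ ↓    │ │
│ ╵ ╵ ╷ │ ╶─┘ ╷ ╶─┘ ╷ ╶───┘ │
│     │ │↳ → ↑│↳ → ↑│↳ → → B│
└─────┴─┴─────┴─────┴───────┘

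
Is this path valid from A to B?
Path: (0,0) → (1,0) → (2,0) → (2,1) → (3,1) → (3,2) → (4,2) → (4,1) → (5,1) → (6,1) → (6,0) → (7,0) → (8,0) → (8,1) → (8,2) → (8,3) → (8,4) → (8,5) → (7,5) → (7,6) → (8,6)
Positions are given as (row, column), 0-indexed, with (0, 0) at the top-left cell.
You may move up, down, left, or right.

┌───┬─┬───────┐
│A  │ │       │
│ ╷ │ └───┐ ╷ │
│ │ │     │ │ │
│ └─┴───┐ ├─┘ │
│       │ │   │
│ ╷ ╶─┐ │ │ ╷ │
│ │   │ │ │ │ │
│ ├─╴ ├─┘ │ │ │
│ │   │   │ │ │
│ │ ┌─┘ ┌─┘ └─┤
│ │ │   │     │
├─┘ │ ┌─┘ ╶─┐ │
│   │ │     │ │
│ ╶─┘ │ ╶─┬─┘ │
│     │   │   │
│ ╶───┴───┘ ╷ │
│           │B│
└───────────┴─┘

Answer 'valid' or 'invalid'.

Checking path validity:
Result: All consecutive moves are passable.

valid

Correct solution:

┌───┬─┬───────┐
│A  │ │       │
│ ╷ │ └───┐ ╷ │
│↓│ │     │ │ │
│ └─┴───┐ ├─┘ │
│↳ ↓    │ │   │
│ ╷ ╶─┐ │ │ ╷ │
│ │↳ ↓│ │ │ │ │
│ ├─╴ ├─┘ │ │ │
│ │↓ ↲│   │ │ │
│ │ ┌─┘ ┌─┘ └─┤
│ │↓│   │     │
├─┘ │ ┌─┘ ╶─┐ │
│↓ ↲│ │     │ │
│ ╶─┘ │ ╶─┬─┘ │
│↓    │   │↱ ↓│
│ ╶───┴───┘ ╷ │
│↳ → → → → ↑│B│
└───────────┴─┘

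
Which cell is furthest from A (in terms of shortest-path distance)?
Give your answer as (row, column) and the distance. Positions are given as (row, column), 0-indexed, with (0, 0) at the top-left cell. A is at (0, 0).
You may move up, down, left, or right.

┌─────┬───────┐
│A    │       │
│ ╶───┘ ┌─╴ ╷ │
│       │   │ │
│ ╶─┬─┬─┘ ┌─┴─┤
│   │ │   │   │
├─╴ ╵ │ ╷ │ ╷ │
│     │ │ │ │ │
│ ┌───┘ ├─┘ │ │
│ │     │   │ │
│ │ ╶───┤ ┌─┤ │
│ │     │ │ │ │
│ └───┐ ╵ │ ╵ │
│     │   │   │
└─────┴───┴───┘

Computing BFS distances from A to all cells:
Furthest cell: (5, 5)
Distance: 32 steps

Path from A to the furthest cell:

┌─────┬───────┐
│A    │↱ → ↓  │
│ ╶───┘ ┌─╴ ╷ │
│↳ → → ↑│↓ ↲│ │
│ ╶─┬─┬─┘ ┌─┴─┤
│   │ │↓ ↲│↱ ↓│
├─╴ ╵ │ ╷ │ ╷ │
│     │↓│ │↑│↓│
│ ┌───┘ ├─┘ │ │
│ │↓ ← ↲│↱ ↑│↓│
│ │ ╶───┤ ┌─┤ │
│ │↳ → ↓│↑│B│↓│
│ └───┐ ╵ │ ╵ │
│     │↳ ↑│↑ ↲│
└─────┴───┴───┘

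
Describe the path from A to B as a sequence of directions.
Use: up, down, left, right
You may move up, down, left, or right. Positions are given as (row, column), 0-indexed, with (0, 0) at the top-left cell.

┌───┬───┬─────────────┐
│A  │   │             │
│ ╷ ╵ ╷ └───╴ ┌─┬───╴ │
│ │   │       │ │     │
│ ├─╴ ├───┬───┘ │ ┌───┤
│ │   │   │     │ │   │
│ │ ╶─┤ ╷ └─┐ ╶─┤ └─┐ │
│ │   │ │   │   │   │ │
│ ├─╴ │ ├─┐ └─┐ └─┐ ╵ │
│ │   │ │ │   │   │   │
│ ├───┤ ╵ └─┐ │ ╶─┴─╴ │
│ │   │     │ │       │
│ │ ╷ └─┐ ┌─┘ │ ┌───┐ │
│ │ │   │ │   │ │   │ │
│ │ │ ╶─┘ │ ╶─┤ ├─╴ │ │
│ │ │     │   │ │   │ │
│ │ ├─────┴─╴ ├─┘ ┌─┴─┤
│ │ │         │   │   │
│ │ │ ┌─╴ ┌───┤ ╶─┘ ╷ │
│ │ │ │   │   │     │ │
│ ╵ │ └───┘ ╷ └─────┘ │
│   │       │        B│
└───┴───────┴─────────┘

Finding the path and converting it to directions:
Path through cells: (0,0) → (1,0) → (2,0) → (3,0) → (4,0) → (5,0) → (6,0) → (7,0) → (8,0) → (9,0) → (10,0) → (10,1) → (9,1) → (8,1) → (7,1) → (6,1) → (5,1) → (5,2) → (6,2) → (7,2) → (7,3) → (7,4) → (6,4) → (5,4) → (5,3) → (4,3) → (3,3) → (2,3) → (2,4) → (3,4) → (3,5) → (4,5) → (4,6) → (5,6) → (6,6) → (6,5) → (7,5) → (7,6) → (8,6) → (8,5) → (8,4) → (8,3) → (8,2) → (9,2) → (10,2) → (10,3) → (10,4) → (10,5) → (9,5) → (9,6) → (10,6) → (10,7) → (10,8) → (10,9) → (10,10)
Directions: down, down, down, down, down, down, down, down, down, down, right, up, up, up, up, up, right, down, down, right, right, up, up, left, up, up, up, right, down, right, down, right, down, down, left, down, right, down, left, left, left, left, down, down, right, right, right, up, right, down, right, right, right, right

Solution:

┌───┬───┬─────────────┐
│A  │   │             │
│ ╷ ╵ ╷ └───╴ ┌─┬───╴ │
│↓│   │       │ │     │
│ ├─╴ ├───┬───┘ │ ┌───┤
│↓│   │↱ ↓│     │ │   │
│ │ ╶─┤ ╷ └─┐ ╶─┤ └─┐ │
│↓│   │↑│↳ ↓│   │   │ │
│ ├─╴ │ ├─┐ └─┐ └─┐ ╵ │
│↓│   │↑│ │↳ ↓│   │   │
│ ├───┤ ╵ └─┐ │ ╶─┴─╴ │
│↓│↱ ↓│↑ ↰  │↓│       │
│ │ ╷ └─┐ ┌─┘ │ ┌───┐ │
│↓│↑│↓  │↑│↓ ↲│ │   │ │
│ │ │ ╶─┘ │ ╶─┤ ├─╴ │ │
│↓│↑│↳ → ↑│↳ ↓│ │   │ │
│ │ ├─────┴─╴ ├─┘ ┌─┴─┤
│↓│↑│↓ ← ← ← ↲│   │   │
│ │ │ ┌─╴ ┌───┤ ╶─┘ ╷ │
│↓│↑│↓│   │↱ ↓│     │ │
│ ╵ │ └───┘ ╷ └─────┘ │
│↳ ↑│↳ → → ↑│↳ → → → B│
└───┴───────┴─────────┘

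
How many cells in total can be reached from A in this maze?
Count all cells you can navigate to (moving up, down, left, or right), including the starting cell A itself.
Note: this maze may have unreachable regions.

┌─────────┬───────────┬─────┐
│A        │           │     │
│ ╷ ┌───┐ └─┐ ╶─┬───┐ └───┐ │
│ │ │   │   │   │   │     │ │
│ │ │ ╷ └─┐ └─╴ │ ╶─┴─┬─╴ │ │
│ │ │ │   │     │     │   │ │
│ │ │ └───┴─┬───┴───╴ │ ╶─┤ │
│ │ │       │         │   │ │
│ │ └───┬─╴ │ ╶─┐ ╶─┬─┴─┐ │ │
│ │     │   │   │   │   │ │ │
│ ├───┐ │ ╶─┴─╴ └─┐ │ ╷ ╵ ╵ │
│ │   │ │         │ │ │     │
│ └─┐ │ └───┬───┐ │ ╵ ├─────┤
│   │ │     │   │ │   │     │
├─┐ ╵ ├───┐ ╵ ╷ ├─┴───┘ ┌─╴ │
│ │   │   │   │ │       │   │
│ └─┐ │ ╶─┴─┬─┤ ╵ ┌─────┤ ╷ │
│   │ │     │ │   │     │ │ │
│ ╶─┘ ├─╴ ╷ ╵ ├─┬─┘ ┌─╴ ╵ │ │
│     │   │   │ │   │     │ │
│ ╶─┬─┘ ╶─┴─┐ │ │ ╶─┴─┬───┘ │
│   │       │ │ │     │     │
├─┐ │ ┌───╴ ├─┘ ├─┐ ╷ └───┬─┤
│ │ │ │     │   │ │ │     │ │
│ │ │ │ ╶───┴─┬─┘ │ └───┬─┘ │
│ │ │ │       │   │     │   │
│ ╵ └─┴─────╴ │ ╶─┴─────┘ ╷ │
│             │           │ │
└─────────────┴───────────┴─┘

Using BFS/flood-fill to find all reachable cells from A:
Maze size: 14 × 14 = 196 total cells
17 cell(s) are walled off and cannot be reached from A.
Reachable cells: 179

Reachable region (· marks reachable cells):

┌─────────┬───────────┬─────┐
│A · · · ·│· · · · · ·│· · ·│
│ ╷ ┌───┐ └─┐ ╶─┬───┐ └───┐ │
│·│·│· ·│· ·│· ·│· ·│· · ·│·│
│ │ │ ╷ └─┐ └─╴ │ ╶─┴─┬─╴ │ │
│·│·│·│· ·│· · ·│· · ·│· ·│·│
│ │ │ └───┴─┬───┴───╴ │ ╶─┤ │
│·│·│· · · ·│· · · · ·│· ·│·│
│ │ └───┬─╴ │ ╶─┐ ╶─┬─┴─┐ │ │
│·│· · ·│· ·│· ·│· ·│· ·│·│·│
│ ├───┐ │ ╶─┴─╴ └─┐ │ ╷ ╵ ╵ │
│·│· ·│·│· · · · ·│·│·│· · ·│
│ └─┐ │ └───┬───┐ │ ╵ ├─────┤
│· ·│·│· · ·│· ·│·│· ·│· · ·│
├─┐ ╵ ├───┐ ╵ ╷ ├─┴───┘ ┌─╴ │
│·│· ·│· ·│· ·│·│· · · ·│· ·│
│ └─┐ │ ╶─┴─┬─┤ ╵ ┌─────┤ ╷ │
│· ·│·│· · ·│·│· ·│· · ·│·│·│
│ ╶─┘ ├─╴ ╷ ╵ ├─┬─┘ ┌─╴ ╵ │ │
│· · ·│· ·│· ·│ │· ·│· · ·│·│
│ ╶─┬─┘ ╶─┴─┐ │ │ ╶─┴─┬───┘ │
│· ·│· · · ·│·│ │· · ·│· · ·│
├─┐ │ ┌───╴ ├─┘ ├─┐ ╷ └───┬─┤
│·│·│·│· · ·│   │ │·│· · ·│ │
│ │ │ │ ╶───┴─┬─┘ │ └───┬─┘ │
│·│·│·│· · · ·│   │· · ·│   │
│ ╵ └─┴─────╴ │ ╶─┴─────┘ ╷ │
│· · · · · · ·│           │ │
└─────────────┴───────────┴─┘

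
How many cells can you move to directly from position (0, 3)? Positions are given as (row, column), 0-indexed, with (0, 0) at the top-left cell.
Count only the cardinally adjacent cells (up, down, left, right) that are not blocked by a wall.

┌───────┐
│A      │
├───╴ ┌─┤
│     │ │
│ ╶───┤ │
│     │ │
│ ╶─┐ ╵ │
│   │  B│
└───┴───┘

Checking passable neighbors of (0, 3):
Neighbors: (0, 2)
Count: 1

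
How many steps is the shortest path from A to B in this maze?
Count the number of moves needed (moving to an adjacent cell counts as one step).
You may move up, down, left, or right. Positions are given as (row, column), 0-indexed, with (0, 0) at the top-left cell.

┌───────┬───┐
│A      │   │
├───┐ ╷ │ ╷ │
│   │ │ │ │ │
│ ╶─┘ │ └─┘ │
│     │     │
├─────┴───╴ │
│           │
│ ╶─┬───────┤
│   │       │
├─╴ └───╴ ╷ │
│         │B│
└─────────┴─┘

Using BFS to find shortest path:
Start: (0, 0), End: (5, 5)
Path found:
(0,0) → (0,1) → (0,2) → (0,3) → (1,3) → (2,3) → (2,4) → (2,5) → (3,5) → (3,4) → (3,3) → (3,2) → (3,1) → (3,0) → (4,0) → (4,1) → (5,1) → (5,2) → (5,3) → (5,4) → (4,4) → (4,5) → (5,5)
Number of steps: 22

Solution:

┌───────┬───┐
│A → → ↓│   │
├───┐ ╷ │ ╷ │
│   │ │↓│ │ │
│ ╶─┘ │ └─┘ │
│     │↳ → ↓│
├─────┴───╴ │
│↓ ← ← ← ← ↲│
│ ╶─┬───────┤
│↳ ↓│    ↱ ↓│
├─╴ └───╴ ╷ │
│  ↳ → → ↑│B│
└─────────┴─┘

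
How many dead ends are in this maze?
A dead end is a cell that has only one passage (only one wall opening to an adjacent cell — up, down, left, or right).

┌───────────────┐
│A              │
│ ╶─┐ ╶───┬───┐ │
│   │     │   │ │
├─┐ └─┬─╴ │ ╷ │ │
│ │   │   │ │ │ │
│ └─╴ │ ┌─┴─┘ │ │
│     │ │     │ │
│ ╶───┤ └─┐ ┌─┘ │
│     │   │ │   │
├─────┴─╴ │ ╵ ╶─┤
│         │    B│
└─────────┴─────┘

Checking each cell for number of passages:

Dead ends found at positions:
  (2, 0)
  (2, 5)
  (3, 4)
  (4, 2)
  (5, 0)
  (5, 7)
Total dead ends: 6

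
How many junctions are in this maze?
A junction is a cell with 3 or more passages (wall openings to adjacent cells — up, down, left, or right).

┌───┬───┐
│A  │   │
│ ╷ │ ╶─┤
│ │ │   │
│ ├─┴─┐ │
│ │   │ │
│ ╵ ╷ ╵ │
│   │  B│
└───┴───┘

Checking each cell for number of passages:

Junctions found (3+ passages):
Total junctions: 0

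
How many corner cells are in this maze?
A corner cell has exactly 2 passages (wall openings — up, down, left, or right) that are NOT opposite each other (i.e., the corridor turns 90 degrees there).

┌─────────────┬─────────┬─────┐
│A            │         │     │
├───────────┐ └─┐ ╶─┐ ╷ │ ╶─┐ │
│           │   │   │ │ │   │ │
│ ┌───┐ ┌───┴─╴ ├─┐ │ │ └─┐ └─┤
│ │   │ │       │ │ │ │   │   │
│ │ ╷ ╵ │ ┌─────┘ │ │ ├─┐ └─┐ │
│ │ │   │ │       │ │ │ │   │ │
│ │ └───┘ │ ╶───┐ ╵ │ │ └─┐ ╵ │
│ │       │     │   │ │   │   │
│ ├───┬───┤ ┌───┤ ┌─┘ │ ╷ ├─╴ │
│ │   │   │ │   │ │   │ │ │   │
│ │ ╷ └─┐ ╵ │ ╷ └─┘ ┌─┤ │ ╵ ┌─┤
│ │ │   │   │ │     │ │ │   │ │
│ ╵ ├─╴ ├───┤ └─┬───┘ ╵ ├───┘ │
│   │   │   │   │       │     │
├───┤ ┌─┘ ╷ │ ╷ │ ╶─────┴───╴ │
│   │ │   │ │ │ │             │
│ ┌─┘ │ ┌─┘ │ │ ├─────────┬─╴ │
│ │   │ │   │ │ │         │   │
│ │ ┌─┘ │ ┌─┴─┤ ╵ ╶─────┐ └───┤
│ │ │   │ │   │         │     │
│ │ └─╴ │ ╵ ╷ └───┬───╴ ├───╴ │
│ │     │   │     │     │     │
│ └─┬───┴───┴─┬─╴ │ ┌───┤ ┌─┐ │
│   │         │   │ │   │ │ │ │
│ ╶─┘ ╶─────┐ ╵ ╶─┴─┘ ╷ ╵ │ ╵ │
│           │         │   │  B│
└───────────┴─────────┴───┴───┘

Counting corner cells (2 non-opposite passages):
Total corners: 94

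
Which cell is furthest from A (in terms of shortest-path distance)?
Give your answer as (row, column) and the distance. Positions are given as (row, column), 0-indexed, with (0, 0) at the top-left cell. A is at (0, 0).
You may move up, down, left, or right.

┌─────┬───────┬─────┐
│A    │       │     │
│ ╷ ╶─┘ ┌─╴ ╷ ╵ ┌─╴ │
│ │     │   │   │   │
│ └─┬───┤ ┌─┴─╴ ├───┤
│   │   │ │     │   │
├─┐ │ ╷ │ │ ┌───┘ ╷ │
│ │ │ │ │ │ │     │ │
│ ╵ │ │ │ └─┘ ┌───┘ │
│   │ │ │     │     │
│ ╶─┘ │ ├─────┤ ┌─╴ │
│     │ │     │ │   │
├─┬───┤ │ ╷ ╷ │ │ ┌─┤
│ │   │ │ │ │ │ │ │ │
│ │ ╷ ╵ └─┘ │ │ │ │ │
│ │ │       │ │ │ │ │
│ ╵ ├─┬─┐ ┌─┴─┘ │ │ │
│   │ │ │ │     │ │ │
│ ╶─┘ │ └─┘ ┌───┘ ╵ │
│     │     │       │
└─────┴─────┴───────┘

Computing BFS distances from A to all cells:
Furthest cell: (8, 3)
Distance: 33 steps

Path from A to the furthest cell:

┌─────┬───────┬─────┐
│A ↓  │↱ → ↓  │     │
│ ╷ ╶─┘ ┌─╴ ╷ ╵ ┌─╴ │
│ │↳ → ↑│↓ ↲│   │   │
│ └─┬───┤ ┌─┴─╴ ├───┤
│   │   │↓│     │↱ ↓│
├─┐ │ ╷ │ │ ┌───┘ ╷ │
│ │ │ │ │↓│ │↱ → ↑│↓│
│ ╵ │ │ │ └─┘ ┌───┘ │
│   │ │ │↳ → ↑│↓ ← ↲│
│ ╶─┘ │ ├─────┤ ┌─╴ │
│     │ │     │↓│   │
├─┬───┤ │ ╷ ╷ │ │ ┌─┤
│ │   │ │ │ │ │↓│ │ │
│ │ ╷ ╵ └─┘ │ │ │ │ │
│ │ │       │ │↓│ │ │
│ ╵ ├─┬─┐ ┌─┴─┘ │ │ │
│   │ │B│ │↓ ← ↲│ │ │
│ ╶─┘ │ └─┘ ┌───┘ ╵ │
│     │↑ ← ↲│       │
└─────┴─────┴───────┘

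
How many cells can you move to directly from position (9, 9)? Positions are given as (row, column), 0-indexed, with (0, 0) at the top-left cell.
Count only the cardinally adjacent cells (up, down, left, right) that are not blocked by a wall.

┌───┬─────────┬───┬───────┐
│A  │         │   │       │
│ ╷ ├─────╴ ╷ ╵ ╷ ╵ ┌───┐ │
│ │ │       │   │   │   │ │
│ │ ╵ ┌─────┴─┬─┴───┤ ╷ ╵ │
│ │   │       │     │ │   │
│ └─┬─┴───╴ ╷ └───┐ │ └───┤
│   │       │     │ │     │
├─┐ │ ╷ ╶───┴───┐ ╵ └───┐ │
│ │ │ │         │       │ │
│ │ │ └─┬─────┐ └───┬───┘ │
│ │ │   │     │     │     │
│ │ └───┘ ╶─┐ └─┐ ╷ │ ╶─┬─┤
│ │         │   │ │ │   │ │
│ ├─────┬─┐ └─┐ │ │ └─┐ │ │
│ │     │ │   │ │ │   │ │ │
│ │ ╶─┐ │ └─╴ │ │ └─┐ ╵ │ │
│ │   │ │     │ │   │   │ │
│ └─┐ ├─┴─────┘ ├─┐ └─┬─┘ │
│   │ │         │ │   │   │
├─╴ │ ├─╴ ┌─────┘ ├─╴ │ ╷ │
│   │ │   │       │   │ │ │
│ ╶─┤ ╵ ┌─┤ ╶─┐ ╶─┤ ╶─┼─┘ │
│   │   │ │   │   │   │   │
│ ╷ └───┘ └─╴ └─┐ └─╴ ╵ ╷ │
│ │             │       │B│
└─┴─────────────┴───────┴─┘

Checking passable neighbors of (9, 9):
Neighbors: (8, 9), (9, 10)
Count: 2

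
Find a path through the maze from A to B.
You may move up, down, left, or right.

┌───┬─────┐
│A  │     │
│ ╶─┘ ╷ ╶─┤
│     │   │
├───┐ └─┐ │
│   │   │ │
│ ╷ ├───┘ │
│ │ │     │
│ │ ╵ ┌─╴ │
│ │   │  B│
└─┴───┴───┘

Finding the shortest path through the maze:
Path length: 10 steps
Directions: down → right → right → up → right → down → right → down → down → down

Solution:

┌───┬─────┐
│A  │↱ ↓  │
│ ╶─┘ ╷ ╶─┤
│↳ → ↑│↳ ↓│
├───┐ └─┐ │
│   │   │↓│
│ ╷ ├───┘ │
│ │ │    ↓│
│ │ ╵ ┌─╴ │
│ │   │  B│
└─┴───┴───┘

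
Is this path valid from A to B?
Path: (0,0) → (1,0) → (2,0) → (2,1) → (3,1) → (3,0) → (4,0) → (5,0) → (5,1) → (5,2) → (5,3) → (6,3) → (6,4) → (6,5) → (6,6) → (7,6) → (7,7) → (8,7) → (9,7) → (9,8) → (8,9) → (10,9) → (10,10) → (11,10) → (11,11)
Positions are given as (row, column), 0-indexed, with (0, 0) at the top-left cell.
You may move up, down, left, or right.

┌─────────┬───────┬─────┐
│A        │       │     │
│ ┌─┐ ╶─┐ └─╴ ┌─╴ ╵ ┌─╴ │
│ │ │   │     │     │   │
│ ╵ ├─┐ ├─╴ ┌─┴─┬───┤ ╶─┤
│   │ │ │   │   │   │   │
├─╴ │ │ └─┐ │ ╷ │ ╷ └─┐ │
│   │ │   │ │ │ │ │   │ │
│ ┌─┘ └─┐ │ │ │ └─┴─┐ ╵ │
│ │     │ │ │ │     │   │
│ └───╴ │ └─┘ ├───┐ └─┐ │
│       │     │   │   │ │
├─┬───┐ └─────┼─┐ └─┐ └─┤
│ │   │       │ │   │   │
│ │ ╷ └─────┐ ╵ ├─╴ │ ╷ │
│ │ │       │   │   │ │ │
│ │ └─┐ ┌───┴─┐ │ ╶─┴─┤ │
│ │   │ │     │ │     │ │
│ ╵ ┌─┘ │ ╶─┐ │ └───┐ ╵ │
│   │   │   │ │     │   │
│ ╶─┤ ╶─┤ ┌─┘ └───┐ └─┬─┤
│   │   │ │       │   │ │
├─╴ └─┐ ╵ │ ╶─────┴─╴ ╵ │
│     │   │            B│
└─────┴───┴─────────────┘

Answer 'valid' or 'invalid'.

Checking path validity:
Result: Invalid move at step 20: cannot move from (9, 8) to (8, 9).

invalid

Correct solution:

┌─────────┬───────┬─────┐
│A        │       │     │
│ ┌─┐ ╶─┐ └─╴ ┌─╴ ╵ ┌─╴ │
│↓│ │   │     │     │   │
│ ╵ ├─┐ ├─╴ ┌─┴─┬───┤ ╶─┤
│↳ ↓│ │ │   │   │   │   │
├─╴ │ │ └─┐ │ ╷ │ ╷ └─┐ │
│↓ ↲│ │   │ │ │ │ │   │ │
│ ┌─┘ └─┐ │ │ │ └─┴─┐ ╵ │
│↓│     │ │ │ │     │   │
│ └───╴ │ └─┘ ├───┐ └─┐ │
│↳ → → ↓│     │   │   │ │
├─┬───┐ └─────┼─┐ └─┐ └─┤
│ │   │↳ → → ↓│ │   │   │
│ │ ╷ └─────┐ ╵ ├─╴ │ ╷ │
│ │ │       │↳ ↓│   │ │ │
│ │ └─┐ ┌───┴─┐ │ ╶─┴─┤ │
│ │   │ │     │↓│     │ │
│ ╵ ┌─┘ │ ╶─┐ │ └───┐ ╵ │
│   │   │   │ │↳ → ↓│   │
│ ╶─┤ ╶─┤ ┌─┘ └───┐ └─┬─┤
│   │   │ │       │↳ ↓│ │
├─╴ └─┐ ╵ │ ╶─────┴─╴ ╵ │
│     │   │          ↳ B│
└─────┴───┴─────────────┘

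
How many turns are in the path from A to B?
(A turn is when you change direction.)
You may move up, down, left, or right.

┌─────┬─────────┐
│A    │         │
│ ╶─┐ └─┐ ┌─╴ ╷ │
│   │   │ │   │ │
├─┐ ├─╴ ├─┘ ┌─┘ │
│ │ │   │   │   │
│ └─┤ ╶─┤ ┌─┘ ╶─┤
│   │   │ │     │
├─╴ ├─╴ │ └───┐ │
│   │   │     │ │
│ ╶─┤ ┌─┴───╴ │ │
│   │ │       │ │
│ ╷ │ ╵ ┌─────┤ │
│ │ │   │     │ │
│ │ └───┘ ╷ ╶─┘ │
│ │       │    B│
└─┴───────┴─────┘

Directions: right, right, down, right, down, left, down, right, down, left, down, down, right, up, right, right, right, up, left, left, up, up, right, up, right, up, right, down, down, left, down, right, down, down, down, down
Number of turns: 25

Solution:

┌─────┬─────────┐
│A → ↓│      ↱ ↓│
│ ╶─┐ └─┐ ┌─╴ ╷ │
│   │↳ ↓│ │↱ ↑│↓│
├─┐ ├─╴ ├─┘ ┌─┘ │
│ │ │↓ ↲│↱ ↑│↓ ↲│
│ └─┤ ╶─┤ ┌─┘ ╶─┤
│   │↳ ↓│↑│  ↳ ↓│
├─╴ ├─╴ │ └───┐ │
│   │↓ ↲│↑ ← ↰│↓│
│ ╶─┤ ┌─┴───╴ │ │
│   │↓│↱ → → ↑│↓│
│ ╷ │ ╵ ┌─────┤ │
│ │ │↳ ↑│     │↓│
│ │ └───┘ ╷ ╶─┘ │
│ │       │    B│
└─┴───────┴─────┘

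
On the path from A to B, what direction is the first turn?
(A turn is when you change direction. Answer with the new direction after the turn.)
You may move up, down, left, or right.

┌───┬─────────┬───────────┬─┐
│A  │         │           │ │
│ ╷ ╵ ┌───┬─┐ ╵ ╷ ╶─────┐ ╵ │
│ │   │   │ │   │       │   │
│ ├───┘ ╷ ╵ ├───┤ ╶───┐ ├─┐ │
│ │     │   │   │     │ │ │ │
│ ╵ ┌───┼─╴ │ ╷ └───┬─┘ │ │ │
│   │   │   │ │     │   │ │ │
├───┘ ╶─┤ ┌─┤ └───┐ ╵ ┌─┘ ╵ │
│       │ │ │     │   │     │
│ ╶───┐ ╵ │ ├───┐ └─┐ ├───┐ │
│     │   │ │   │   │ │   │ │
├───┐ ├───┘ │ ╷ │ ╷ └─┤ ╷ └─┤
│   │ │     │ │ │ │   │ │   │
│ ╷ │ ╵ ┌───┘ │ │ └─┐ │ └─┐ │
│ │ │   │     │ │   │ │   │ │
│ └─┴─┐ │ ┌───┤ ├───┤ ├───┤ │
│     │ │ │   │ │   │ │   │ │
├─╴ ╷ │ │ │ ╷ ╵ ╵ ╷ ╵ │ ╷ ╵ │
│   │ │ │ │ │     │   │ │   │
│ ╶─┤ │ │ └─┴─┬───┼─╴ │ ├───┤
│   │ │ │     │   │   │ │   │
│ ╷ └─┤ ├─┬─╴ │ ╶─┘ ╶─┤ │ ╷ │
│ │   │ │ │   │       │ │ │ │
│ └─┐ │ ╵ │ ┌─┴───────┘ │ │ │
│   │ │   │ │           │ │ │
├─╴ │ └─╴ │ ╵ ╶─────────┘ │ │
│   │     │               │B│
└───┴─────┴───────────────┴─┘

Directions: right, down, right, up, right, right, right, right, down, right, up, right, down, right, right, right, down, down, left, down, left, up, left, left, up, left, down, down, right, right, down, right, down, right, down, down, down, left, up, left, down, left, up, up, up, up, left, down, down, left, left, down, down, down, right, right, down, left, down, down, right, right, right, right, right, right, right, up, up, up, right, down, down, down
First turn direction: down

Solution:

┌───┬─────────┬───────────┬─┐
│A ↓│↱ → → → ↓│↱ ↓        │ │
│ ╷ ╵ ┌───┬─┐ ╵ ╷ ╶─────┐ ╵ │
│ │↳ ↑│   │ │↳ ↑│↳ → → ↓│   │
│ ├───┘ ╷ ╵ ├───┤ ╶───┐ ├─┐ │
│ │     │   │↓ ↰│     │↓│ │ │
│ ╵ ┌───┼─╴ │ ╷ └───┬─┘ │ │ │
│   │   │   │↓│↑ ← ↰│↓ ↲│ │ │
├───┘ ╶─┤ ┌─┤ └───┐ ╵ ┌─┘ ╵ │
│       │ │ │↳ → ↓│↑ ↲│     │
│ ╶───┐ ╵ │ ├───┐ └─┐ ├───┐ │
│     │   │ │↓ ↰│↳ ↓│ │   │ │
├───┐ ├───┘ │ ╷ │ ╷ └─┤ ╷ └─┤
│   │ │     │↓│↑│ │↳ ↓│ │   │
│ ╷ │ ╵ ┌───┘ │ │ └─┐ │ └─┐ │
│ │ │   │↓ ← ↲│↑│   │↓│   │ │
│ └─┴─┐ │ ┌───┤ ├───┤ ├───┤ │
│     │ │↓│   │↑│↓ ↰│↓│   │ │
├─╴ ╷ │ │ │ ╷ ╵ ╵ ╷ ╵ │ ╷ ╵ │
│   │ │ │↓│ │  ↑ ↲│↑ ↲│ │   │
│ ╶─┤ │ │ └─┴─┬───┼─╴ │ ├───┤
│   │ │ │↳ → ↓│   │   │ │↱ ↓│
│ ╷ └─┤ ├─┬─╴ │ ╶─┘ ╶─┤ │ ╷ │
│ │   │ │ │↓ ↲│       │ │↑│↓│
│ └─┐ │ ╵ │ ┌─┴───────┘ │ │ │
│   │ │   │↓│           │↑│↓│
├─╴ │ └─╴ │ ╵ ╶─────────┘ │ │
│   │     │↳ → → → → → → ↑│B│
└───┴─────┴───────────────┴─┘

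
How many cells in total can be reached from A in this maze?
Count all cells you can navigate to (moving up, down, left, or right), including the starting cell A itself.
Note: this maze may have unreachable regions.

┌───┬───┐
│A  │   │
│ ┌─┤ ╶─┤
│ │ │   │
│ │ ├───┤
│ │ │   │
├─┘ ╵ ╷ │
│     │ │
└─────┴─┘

Using BFS/flood-fill to find all reachable cells from A:
Maze size: 4 × 4 = 16 total cells
12 cell(s) are walled off and cannot be reached from A.
Reachable cells: 4

Reachable region (· marks reachable cells):

┌───┬───┐
│A ·│   │
│ ┌─┤ ╶─┤
│·│ │   │
│ │ ├───┤
│·│ │   │
├─┘ ╵ ╷ │
│     │ │
└─────┴─┘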